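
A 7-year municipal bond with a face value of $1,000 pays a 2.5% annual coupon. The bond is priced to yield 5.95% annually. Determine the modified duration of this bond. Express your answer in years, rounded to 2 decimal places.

6.08 years

Periodic yield y = 0.0595. First find Macaulay duration:
  t   CF        PV=CF/(1+0.0595)^t    t·PV
  1        25.00        23.5960        23.5960
  2        25.00        22.2709        44.5418
  3        25.00        21.0202        63.0606
  4        25.00        19.8397        79.3590
  5        25.00        18.7256        93.6279
  6        25.00        17.6740       106.0439
  7     1,025.00       683.9386     4,787.5705
  Σ                    807.0651     5,197.7997
P = 807.0651; Macaulay duration = 5,197.7997 / 807.0651 = 6.44037 years.
Modified duration = D_Mac / (1 + y) = 6.44037 / 1.0595 = 6.07869 years.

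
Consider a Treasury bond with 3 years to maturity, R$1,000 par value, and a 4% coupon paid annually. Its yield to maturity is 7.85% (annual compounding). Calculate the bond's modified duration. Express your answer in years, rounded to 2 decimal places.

2.67 years

Periodic yield y = 0.0785. First find Macaulay duration:
  t   CF        PV=CF/(1+0.0785)^t    t·PV
  1        40.00        37.0885        37.0885
  2        40.00        34.3890        68.7780
  3     1,040.00       829.0350     2,487.1051
  Σ                    900.5126     2,592.9717
P = 900.5126; Macaulay duration = 2,592.9717 / 900.5126 = 2.87944 years.
Modified duration = D_Mac / (1 + y) = 2.87944 / 1.0785 = 2.66986 years.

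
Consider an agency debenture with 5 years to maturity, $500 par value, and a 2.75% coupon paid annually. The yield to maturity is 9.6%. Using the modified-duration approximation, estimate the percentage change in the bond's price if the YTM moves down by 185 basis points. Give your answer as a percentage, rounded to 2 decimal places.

Periodic yield y = 0.096. Modified duration first:
  t   CF        PV=CF/(1+0.096)^t    t·PV
  1        13.75        12.5456        12.5456
  2        13.75        11.4467        22.8935
  3        13.75        10.4441        31.3323
  4        13.75         9.5293        38.1172
  5       513.75       324.8621     1,624.3106
  Σ                    368.8279     1,729.1991
P = 368.8279; D_Mac = 4.68836 yrs; D_mod = 4.68836/(1+0.096) = 4.27770 yrs.
ΔP/P ≈ -D_mod · Δy = -4.27770 × (-0.0185) = +0.079138 = +7.9138%.

+7.91%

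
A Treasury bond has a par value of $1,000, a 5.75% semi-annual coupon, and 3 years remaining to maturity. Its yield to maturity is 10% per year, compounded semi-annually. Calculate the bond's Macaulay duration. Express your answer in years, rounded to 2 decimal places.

2.78 years

Periodic yield y = 0.05. Discount each cash flow and weight by its period:
  t   CF        PV=CF/(1+0.05)^t    t·PV
  1        28.75        27.3810        27.3810
  2        28.75        26.0771        52.1542
  3        28.75        24.8353        74.5060
  4        28.75        23.6527        94.6108
  5        28.75        22.5264       112.6319
  6     1,028.75       767.6691     4,606.0145
  Σ                    892.1415     4,967.2983
Price P = Σ PV = 892.1415.
Macaulay duration = Σ(t·PV) / P = 4,967.2983 / 892.1415 = 5.56784 half-year periods.
In years: 5.56784 / 2 = 2.78392 years.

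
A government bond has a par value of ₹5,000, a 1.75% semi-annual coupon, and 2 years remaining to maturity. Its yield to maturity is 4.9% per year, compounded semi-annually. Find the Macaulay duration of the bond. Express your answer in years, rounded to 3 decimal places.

Periodic yield y = 0.0245. Discount each cash flow and weight by its period:
  t   CF        PV=CF/(1+0.0245)^t    t·PV
  1        43.75        42.7038        42.7038
  2        43.75        41.6825        83.3651
  3        43.75        40.6857       122.0572
  4     5,043.75     4,578.3153    18,313.2613
  Σ                  4,703.3874    18,561.3873
Price P = Σ PV = 4,703.3874.
Macaulay duration = Σ(t·PV) / P = 18,561.3873 / 4,703.3874 = 3.94639 half-year periods.
In years: 3.94639 / 2 = 1.97319 years.

1.973 years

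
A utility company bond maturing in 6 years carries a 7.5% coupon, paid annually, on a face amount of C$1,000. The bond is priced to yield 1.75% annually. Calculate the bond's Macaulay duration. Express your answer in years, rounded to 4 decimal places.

5.1843 years

Periodic yield y = 0.0175. Discount each cash flow and weight by its year:
  t   CF        PV=CF/(1+0.0175)^t    t·PV
  1        75.00        73.7101        73.7101
  2        75.00        72.4423       144.8847
  3        75.00        71.1964       213.5892
  4        75.00        69.9719       279.8876
  5        75.00        68.7684       343.8422
  6     1,075.00       968.7282     5,812.3694
  Σ                  1,324.8174     6,868.2831
Price P = Σ PV = 1,324.8174.
Macaulay duration = Σ(t·PV) / P = 6,868.2831 / 1,324.8174 = 5.18432 years.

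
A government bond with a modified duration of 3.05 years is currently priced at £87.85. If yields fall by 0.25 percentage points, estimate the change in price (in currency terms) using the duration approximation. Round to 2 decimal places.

Duration approximation: ΔP/P ≈ -D_mod · Δy = -3.05 × (-0.0025) = +0.007625.
ΔP ≈ 87.85 × (+0.007625) = +0.66985625.

+£0.67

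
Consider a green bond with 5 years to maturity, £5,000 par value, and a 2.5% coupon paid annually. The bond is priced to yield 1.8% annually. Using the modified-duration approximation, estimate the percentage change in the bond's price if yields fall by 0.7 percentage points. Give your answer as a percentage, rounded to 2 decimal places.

Periodic yield y = 0.018. Modified duration first:
  t   CF        PV=CF/(1+0.018)^t    t·PV
  1       125.00       122.7898       122.7898
  2       125.00       120.6186       241.2373
  3       125.00       118.4859       355.4577
  4       125.00       116.3909       465.5635
  5     5,125.00     4,687.6479    23,438.2393
  Σ                  5,165.9331    24,623.2876
P = 5,165.9331; D_Mac = 4.76647 yrs; D_mod = 4.76647/(1+0.018) = 4.68219 yrs.
ΔP/P ≈ -D_mod · Δy = -4.68219 × (-0.007) = +0.032775 = +3.2775%.

+3.28%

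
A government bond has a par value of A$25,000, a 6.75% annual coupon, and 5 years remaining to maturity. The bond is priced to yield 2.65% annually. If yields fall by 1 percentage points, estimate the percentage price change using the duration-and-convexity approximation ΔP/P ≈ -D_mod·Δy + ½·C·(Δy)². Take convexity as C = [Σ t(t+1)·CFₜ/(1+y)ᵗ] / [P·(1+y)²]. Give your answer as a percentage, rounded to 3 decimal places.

+4.468%

With y = 0.0265:
  t   CF        PV=CF/(1+0.0265)^t    t·PV        t(t+1)·PV
  1     1,687.50     1,643.9357     1,643.9357       3,287.8714
  2     1,687.50     1,601.4961     3,202.9921       9,608.9763
  3     1,687.50     1,560.1520     4,680.4561      18,721.8244
  4     1,687.50     1,519.8753     6,079.5013      30,397.5067
  5    26,687.50    23,416.0223   117,080.1117     702,480.6703
  Σ                 29,741.4815   132,686.9970     764,496.8491
P = 29,741.4815; D_Mac = 4.46134 yrs; D_mod = 4.34617 yrs; C = 24.39468.
Duration effect: -4.34617 × (-0.01) = +0.043462
Convexity effect: 0.5 × 24.39468 × (-0.01)² = +0.0012197
ΔP/P ≈ +0.043462 + 0.0012197 = +0.044681 = +4.4681%.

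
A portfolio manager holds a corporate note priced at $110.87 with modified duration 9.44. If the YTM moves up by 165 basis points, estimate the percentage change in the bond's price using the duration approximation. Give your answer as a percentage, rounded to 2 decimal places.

Duration approximation: ΔP/P ≈ -D_mod · Δy = -9.44 × (+0.0165) = -0.155760.
As a percentage: -15.5760%.

-15.58%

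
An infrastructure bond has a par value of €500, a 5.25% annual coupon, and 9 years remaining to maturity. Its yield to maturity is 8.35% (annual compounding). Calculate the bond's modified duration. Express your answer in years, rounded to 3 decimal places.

Periodic yield y = 0.0835. First find Macaulay duration:
  t   CF        PV=CF/(1+0.0835)^t    t·PV
  1        26.25        24.2270        24.2270
  2        26.25        22.3600        44.7200
  3        26.25        20.6368        61.9104
  4        26.25        19.0464        76.1857
  5        26.25        17.5786        87.8931
  6        26.25        16.2239        97.3435
  7        26.25        14.9736       104.8154
  8        26.25        13.8197       110.5574
  9       526.25       255.7007     2,301.3060
  Σ                    404.5668     2,908.9586
P = 404.5668; Macaulay duration = 2,908.9586 / 404.5668 = 7.19031 years.
Modified duration = D_Mac / (1 + y) = 7.19031 / 1.0835 = 6.63618 years.

6.636 years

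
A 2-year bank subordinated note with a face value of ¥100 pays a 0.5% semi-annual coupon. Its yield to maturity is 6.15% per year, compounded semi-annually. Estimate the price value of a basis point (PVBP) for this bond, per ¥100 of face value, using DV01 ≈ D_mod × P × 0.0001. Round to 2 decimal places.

Periodic yield y = 0.03075.
  t   CF        PV=CF/(1+0.03075)^t    t·PV
  1         0.25         0.2425         0.2425
  2         0.25         0.2353         0.4706
  3         0.25         0.2283         0.6849
  4       100.25        88.8119       355.2475
  Σ                     89.5180       356.6455
P = 89.5180; D_Mac = 3.98406 half-year periods = 1.99203 yrs; D_mod = 1.93260 yrs.
DV01 ≈ 1.93260 × 89.5180 × 0.0001 = 0.017300.

¥0.02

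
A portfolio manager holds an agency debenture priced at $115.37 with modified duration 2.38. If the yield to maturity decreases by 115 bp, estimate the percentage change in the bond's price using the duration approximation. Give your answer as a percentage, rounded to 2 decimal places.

+2.74%

Duration approximation: ΔP/P ≈ -D_mod · Δy = -2.38 × (-0.0115) = +0.027370.
As a percentage: +2.7370%.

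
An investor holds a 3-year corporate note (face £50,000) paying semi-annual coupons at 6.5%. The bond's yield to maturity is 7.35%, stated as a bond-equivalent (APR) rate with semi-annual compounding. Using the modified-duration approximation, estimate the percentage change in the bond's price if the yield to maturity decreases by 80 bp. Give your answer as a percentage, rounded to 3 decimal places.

Periodic yield y = 0.03675. Modified duration first:
  t   CF        PV=CF/(1+0.03675)^t    t·PV
  1     1,625.00     1,567.3981     1,567.3981
  2     1,625.00     1,511.8381     3,023.6761
  3     1,625.00     1,458.2475     4,374.7424
  4     1,625.00     1,406.5565     5,626.2261
  5     1,625.00     1,356.6979     6,783.4894
  6    51,625.00    41,573.4246   249,440.5474
  Σ                 48,874.1626   270,816.0795
P = 48,874.1626; D_Mac = 5.54109 half-year periods = 2.77054 yrs; D_mod = 2.77054/(1+0.03675) = 2.67234 yrs.
ΔP/P ≈ -D_mod · Δy = -2.67234 × (-0.008) = +0.021379 = +2.1379%.

+2.138%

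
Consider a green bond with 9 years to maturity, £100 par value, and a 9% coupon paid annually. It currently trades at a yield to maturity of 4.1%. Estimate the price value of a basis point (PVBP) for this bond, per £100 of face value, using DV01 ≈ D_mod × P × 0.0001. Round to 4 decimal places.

£0.0905

Periodic yield y = 0.041.
  t   CF        PV=CF/(1+0.041)^t    t·PV
  1         9.00         8.6455         8.6455
  2         9.00         8.3050        16.6101
  3         9.00         7.9779        23.9338
  4         9.00         7.6637        30.6549
  5         9.00         7.3619        36.8094
  6         9.00         7.0719        42.4316
  7         9.00         6.7934        47.5538
  8         9.00         6.5258        52.2068
  9       109.00        75.9224       683.3016
  Σ                    136.2677       942.1474
P = 136.2677; D_Mac = 6.91395 yrs; D_mod = 6.64164 yrs.
DV01 ≈ 6.64164 × 136.2677 × 0.0001 = 0.090504.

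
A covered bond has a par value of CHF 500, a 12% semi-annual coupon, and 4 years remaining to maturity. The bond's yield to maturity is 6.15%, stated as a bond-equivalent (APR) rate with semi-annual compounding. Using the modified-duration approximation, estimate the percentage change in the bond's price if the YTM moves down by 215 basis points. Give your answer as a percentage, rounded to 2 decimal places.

Periodic yield y = 0.03075. Modified duration first:
  t   CF        PV=CF/(1+0.03075)^t    t·PV
  1        30.00        29.1050        29.1050
  2        30.00        28.2367        56.4735
  3        30.00        27.3944        82.1831
  4        30.00        26.5771       106.3085
  5        30.00        25.7843       128.9213
  6        30.00        25.0150       150.0902
  7        30.00        24.2688       169.8814
  8       530.00       415.9577     3,327.6612
  Σ                    602.3390     4,050.6242
P = 602.3390; D_Mac = 6.72483 half-year periods = 3.36241 yrs; D_mod = 3.36241/(1+0.03075) = 3.26210 yrs.
ΔP/P ≈ -D_mod · Δy = -3.26210 × (-0.0215) = +0.070135 = +7.0135%.

+7.01%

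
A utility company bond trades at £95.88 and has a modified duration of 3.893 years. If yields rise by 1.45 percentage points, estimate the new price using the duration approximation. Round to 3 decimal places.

£90.468

Duration approximation: ΔP/P ≈ -D_mod · Δy = -3.893 × (+0.0145) = -0.0564485.
New price ≈ 95.88 × (1 - 0.0564485) = 90.46771782.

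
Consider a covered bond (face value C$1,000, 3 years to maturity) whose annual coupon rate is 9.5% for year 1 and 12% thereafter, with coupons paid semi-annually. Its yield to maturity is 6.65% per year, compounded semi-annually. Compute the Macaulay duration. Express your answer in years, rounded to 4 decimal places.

Periodic yield y = 0.03325. Discount each cash flow and weight by its period:
  t   CF        PV=CF/(1+0.03325)^t    t·PV
  1        47.50        45.9714        45.9714
  2        47.50        44.4921        88.9842
  3        60.00        54.3920       163.1760
  4        60.00        52.6417       210.5666
  5        60.00        50.9477       254.7383
  6     1,060.00       871.1108     5,226.6646
  Σ                  1,119.5556     5,990.1011
Price P = Σ PV = 1,119.5556.
Macaulay duration = Σ(t·PV) / P = 5,990.1011 / 1,119.5556 = 5.35043 half-year periods.
In years: 5.35043 / 2 = 2.67521 years.

2.6752 years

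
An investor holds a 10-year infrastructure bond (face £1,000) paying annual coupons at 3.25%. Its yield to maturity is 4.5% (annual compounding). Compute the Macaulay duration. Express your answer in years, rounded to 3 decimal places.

8.612 years

Periodic yield y = 0.045. Discount each cash flow and weight by its year:
  t   CF        PV=CF/(1+0.045)^t    t·PV
  1        32.50        31.1005        31.1005
  2        32.50        29.7612        59.5224
  3        32.50        28.4796        85.4389
  4        32.50        27.2532       109.0130
  5        32.50        26.0797       130.3983
  6        32.50        24.9566       149.7397
  7        32.50        23.8819       167.1735
  8        32.50        22.8535       182.8281
  9        32.50        21.8694       196.8245
  10    1,032.50       664.8553     6,648.5533
  Σ                    901.0910     7,760.5923
Price P = Σ PV = 901.0910.
Macaulay duration = Σ(t·PV) / P = 7,760.5923 / 901.0910 = 8.61244 years.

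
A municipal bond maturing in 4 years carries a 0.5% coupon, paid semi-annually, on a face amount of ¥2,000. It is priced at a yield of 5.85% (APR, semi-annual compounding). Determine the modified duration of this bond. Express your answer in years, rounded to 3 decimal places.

Periodic yield y = 0.02925. First find Macaulay duration:
  t   CF        PV=CF/(1+0.02925)^t    t·PV
  1         5.00         4.8579         4.8579
  2         5.00         4.7199         9.4397
  3         5.00         4.5857        13.7572
  4         5.00         4.4554        17.8216
  5         5.00         4.3288        21.6439
  6         5.00         4.2058        25.2346
  7         5.00         4.0862        28.6037
  8     2,005.00     1,592.0158    12,736.1263
  Σ                  1,623.2554    12,857.4849
P = 1,623.2554; Macaulay duration = 12,857.4849 / 1,623.2554 = 7.92080 half-year periods = 3.96040 years.
Modified duration = D_Mac / (1 + y) = 3.96040 / 1.02925 = 3.84785 years.

3.848 years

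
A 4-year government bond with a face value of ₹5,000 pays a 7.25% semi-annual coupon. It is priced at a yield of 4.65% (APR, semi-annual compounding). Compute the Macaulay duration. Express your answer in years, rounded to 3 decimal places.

Periodic yield y = 0.02325. Discount each cash flow and weight by its period:
  t   CF        PV=CF/(1+0.02325)^t    t·PV
  1       181.25       177.1317       177.1317
  2       181.25       173.1070       346.2139
  3       181.25       169.1737       507.5210
  4       181.25       165.3297       661.3190
  5       181.25       161.5732       807.8659
  6       181.25       157.9020       947.4117
  7       181.25       154.3141     1,080.1990
  8     5,181.25     4,311.0248    34,488.1984
  Σ                  5,469.5561    39,015.8606
Price P = Σ PV = 5,469.5561.
Macaulay duration = Σ(t·PV) / P = 39,015.8606 / 5,469.5561 = 7.13328 half-year periods.
In years: 7.13328 / 2 = 3.56664 years.

3.567 years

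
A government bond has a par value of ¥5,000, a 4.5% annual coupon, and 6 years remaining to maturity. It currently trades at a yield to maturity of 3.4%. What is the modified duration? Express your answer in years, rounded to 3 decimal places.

5.232 years

Periodic yield y = 0.034. First find Macaulay duration:
  t   CF        PV=CF/(1+0.034)^t    t·PV
  1       225.00       217.6015       217.6015
  2       225.00       210.4464       420.8927
  3       225.00       203.5265       610.5794
  4       225.00       196.8341       787.3364
  5       225.00       190.3618       951.8090
  6     5,225.00     4,275.2652    25,651.5913
  Σ                  5,294.0355    28,639.8105
P = 5,294.0355; Macaulay duration = 28,639.8105 / 5,294.0355 = 5.40983 years.
Modified duration = D_Mac / (1 + y) = 5.40983 / 1.034 = 5.23194 years.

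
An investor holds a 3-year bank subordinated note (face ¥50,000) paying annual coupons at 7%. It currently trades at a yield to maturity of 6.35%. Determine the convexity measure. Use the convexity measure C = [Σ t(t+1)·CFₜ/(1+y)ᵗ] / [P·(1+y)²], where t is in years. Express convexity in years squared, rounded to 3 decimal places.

With y = 0.0635:
  t   CF        PV=CF/(1+0.0635)^t    t·PV        t(t+1)·PV
  1     3,500.00     3,291.0202     3,291.0202       6,582.0404
  2     3,500.00     3,094.5183     6,189.0366      18,567.1098
  3    53,500.00    44,477.5953   133,432.7860     533,731.1441
  Σ                 50,863.1339   142,912.8429     558,880.2944
P = 50,863.1339.
Convexity = Σ t(t+1)·PV / [P·(1+y)²] = 558,880.2944 / (50,863.1339 × 1.131032) = 9.71495.

9.715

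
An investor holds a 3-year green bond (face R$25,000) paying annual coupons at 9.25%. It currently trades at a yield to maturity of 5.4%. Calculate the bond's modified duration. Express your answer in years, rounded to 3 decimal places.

2.624 years

Periodic yield y = 0.054. First find Macaulay duration:
  t   CF        PV=CF/(1+0.054)^t    t·PV
  1     2,312.50     2,194.0228     2,194.0228
  2     2,312.50     2,081.6155     4,163.2311
  3    27,312.50    23,325.9651    69,977.8953
  Σ                 27,601.6034    76,335.1492
P = 27,601.6034; Macaulay duration = 76,335.1492 / 27,601.6034 = 2.76561 years.
Modified duration = D_Mac / (1 + y) = 2.76561 / 1.054 = 2.62391 years.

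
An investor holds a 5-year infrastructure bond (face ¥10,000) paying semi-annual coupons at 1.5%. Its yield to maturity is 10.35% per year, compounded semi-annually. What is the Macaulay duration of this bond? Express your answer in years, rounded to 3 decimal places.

Periodic yield y = 0.05175. Discount each cash flow and weight by its period:
  t   CF        PV=CF/(1+0.05175)^t    t·PV
  1        75.00        71.3097        71.3097
  2        75.00        67.8010       135.6020
  3        75.00        64.4650       193.3949
  4        75.00        61.2930       245.1722
  5        75.00        58.2772       291.3860
  6        75.00        55.4097       332.4585
  7        75.00        52.6834       368.7837
  8        75.00        50.0912       400.7293
  9        75.00        47.6265       428.6384
  10   10,075.00     6,083.0285    60,830.2845
  Σ                  6,611.9852    63,297.7591
Price P = Σ PV = 6,611.9852.
Macaulay duration = Σ(t·PV) / P = 63,297.7591 / 6,611.9852 = 9.57319 half-year periods.
In years: 9.57319 / 2 = 4.78659 years.

4.787 years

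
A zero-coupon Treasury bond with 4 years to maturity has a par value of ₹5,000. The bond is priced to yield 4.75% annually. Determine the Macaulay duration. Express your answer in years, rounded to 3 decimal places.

4.000 years

A zero-coupon bond has a single cash flow at maturity, so its Macaulay duration equals its maturity: 4 years.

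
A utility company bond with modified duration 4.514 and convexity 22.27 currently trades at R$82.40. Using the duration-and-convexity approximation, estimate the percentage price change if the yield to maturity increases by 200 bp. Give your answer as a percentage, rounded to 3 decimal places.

Duration effect: -D_mod·Δy = -4.514 × (+0.02) = -0.090280
Convexity effect: ½·C·(Δy)² = 0.5 × 22.27 × (0.02)² = +0.0044540
ΔP/P ≈ -0.090280 + 0.0044540 = -0.085826
= -8.5826%.

-8.583%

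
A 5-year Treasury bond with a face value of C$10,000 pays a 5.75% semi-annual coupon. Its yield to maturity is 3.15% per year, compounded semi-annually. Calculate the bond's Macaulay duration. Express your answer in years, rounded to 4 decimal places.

4.4540 years

Periodic yield y = 0.01575. Discount each cash flow and weight by its period:
  t   CF        PV=CF/(1+0.01575)^t    t·PV
  1       287.50       283.0421       283.0421
  2       287.50       278.6533       557.3066
  3       287.50       274.3326       822.9977
  4       287.50       270.0788     1,080.3153
  5       287.50       265.8910     1,329.4552
  6       287.50       261.7682     1,570.6091
  7       287.50       257.7093     1,803.9649
  8       287.50       253.7133     2,029.7062
  9       287.50       249.7793     2,248.0133
  10   10,287.50     8,799.1666    87,991.6655
  Σ                 11,194.1343    99,717.0759
Price P = Σ PV = 11,194.1343.
Macaulay duration = Σ(t·PV) / P = 99,717.0759 / 11,194.1343 = 8.90798 half-year periods.
In years: 8.90798 / 2 = 4.45399 years.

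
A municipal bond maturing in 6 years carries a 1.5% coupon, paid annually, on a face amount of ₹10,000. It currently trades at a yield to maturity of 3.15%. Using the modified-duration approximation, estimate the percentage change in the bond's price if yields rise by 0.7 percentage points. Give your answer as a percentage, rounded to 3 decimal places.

Periodic yield y = 0.0315. Modified duration first:
  t   CF        PV=CF/(1+0.0315)^t    t·PV
  1       150.00       145.4193       145.4193
  2       150.00       140.9785       281.9569
  3       150.00       136.6733       410.0198
  4       150.00       132.4995       529.9981
  5       150.00       128.4533       642.2663
  6    10,150.00     8,426.5664    50,559.3985
  Σ                  9,110.5902    52,569.0589
P = 9,110.5902; D_Mac = 5.77010 yrs; D_mod = 5.77010/(1+0.0315) = 5.59390 yrs.
ΔP/P ≈ -D_mod · Δy = -5.59390 × (+0.007) = -0.039157 = -3.9157%.

-3.916%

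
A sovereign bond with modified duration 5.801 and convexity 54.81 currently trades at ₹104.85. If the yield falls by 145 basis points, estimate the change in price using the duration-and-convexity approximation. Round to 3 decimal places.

+₹9.424

Duration effect: -D_mod·Δy = -5.801 × (-0.0145) = +0.0841145
Convexity effect: ½·C·(Δy)² = 0.5 × 54.81 × (-0.0145)² = +0.00576190125
ΔP/P ≈ +0.0841145 + 0.00576190125 = +0.08987640125
ΔP ≈ 104.85 × (+0.08987640125) = +9.4235406710625.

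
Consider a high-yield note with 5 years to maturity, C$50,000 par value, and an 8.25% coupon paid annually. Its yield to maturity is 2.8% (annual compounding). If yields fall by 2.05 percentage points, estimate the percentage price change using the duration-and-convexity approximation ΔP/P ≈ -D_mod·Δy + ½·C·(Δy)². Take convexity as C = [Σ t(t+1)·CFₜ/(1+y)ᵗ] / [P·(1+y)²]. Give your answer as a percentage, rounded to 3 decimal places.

+9.223%

With y = 0.028:
  t   CF        PV=CF/(1+0.028)^t    t·PV        t(t+1)·PV
  1     4,125.00     4,012.6459     4,012.6459       8,025.2918
  2     4,125.00     3,903.3521     7,806.7041      23,420.1123
  3     4,125.00     3,797.0351    11,391.1052      45,564.4209
  4     4,125.00     3,693.6139    14,774.4555      73,872.2777
  5    54,125.00    47,144.6413   235,723.2067   1,414,339.2400
  Σ                 62,551.2883   273,708.1175   1,565,221.3428
P = 62,551.2883; D_Mac = 4.37574 yrs; D_mod = 4.25656 yrs; C = 23.67845.
Duration effect: -4.25656 × (-0.0205) = +0.087259
Convexity effect: 0.5 × 23.67845 × (-0.0205)² = +0.0049754
ΔP/P ≈ +0.087259 + 0.0049754 = +0.092235 = +9.2235%.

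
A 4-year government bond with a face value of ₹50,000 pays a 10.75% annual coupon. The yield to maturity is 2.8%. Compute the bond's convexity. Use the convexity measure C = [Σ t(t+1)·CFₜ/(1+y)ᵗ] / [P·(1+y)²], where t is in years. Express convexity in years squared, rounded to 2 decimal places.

With y = 0.028:
  t   CF        PV=CF/(1+0.028)^t    t·PV        t(t+1)·PV
  1     5,375.00     5,228.5992     5,228.5992      10,457.1984
  2     5,375.00     5,086.1860    10,172.3720      30,517.1161
  3     5,375.00     4,947.6518    14,842.9553      59,371.8212
  4    55,375.00    49,583.9682   198,335.8729     991,679.3645
  Σ                 64,846.4052   228,579.7994   1,092,025.5002
P = 64,846.4052.
Convexity = Σ t(t+1)·PV / [P·(1+y)²] = 1,092,025.5002 / (64,846.4052 × 1.056784) = 15.93531.

15.94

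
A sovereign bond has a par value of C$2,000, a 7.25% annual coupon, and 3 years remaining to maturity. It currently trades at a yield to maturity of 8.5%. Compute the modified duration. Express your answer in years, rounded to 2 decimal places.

2.58 years

Periodic yield y = 0.085. First find Macaulay duration:
  t   CF        PV=CF/(1+0.085)^t    t·PV
  1       145.00       133.6406       133.6406
  2       145.00       123.1710       246.3420
  3     2,145.00     1,679.3379     5,038.0136
  Σ                  1,936.1494     5,417.9962
P = 1,936.1494; Macaulay duration = 5,417.9962 / 1,936.1494 = 2.79834 years.
Modified duration = D_Mac / (1 + y) = 2.79834 / 1.085 = 2.57911 years.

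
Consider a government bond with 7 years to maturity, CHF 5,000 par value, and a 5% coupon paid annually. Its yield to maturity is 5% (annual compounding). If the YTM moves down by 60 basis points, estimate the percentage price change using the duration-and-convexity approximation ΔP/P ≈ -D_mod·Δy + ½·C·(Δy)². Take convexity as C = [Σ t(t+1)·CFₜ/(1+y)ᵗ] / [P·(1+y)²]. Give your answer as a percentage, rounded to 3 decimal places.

With y = 0.05:
  t   CF        PV=CF/(1+0.05)^t    t·PV        t(t+1)·PV
  1       250.00       238.0952       238.0952         476.1905
  2       250.00       226.7574       453.5147       1,360.5442
  3       250.00       215.9594       647.8782       2,591.5128
  4       250.00       205.6756       822.7025       4,113.5124
  5       250.00       195.8815       979.4077       5,876.4462
  6       250.00       186.5538     1,119.3231       7,835.2617
  7     5,250.00     3,731.0770    26,117.5389     208,940.3111
  Σ                  5,000.0000    30,378.4603     231,193.7788
P = 5,000.0000; D_Mac = 6.07569 yrs; D_mod = 5.78637 yrs; C = 41.93991.
Duration effect: -5.78637 × (-0.006) = +0.034718
Convexity effect: 0.5 × 41.93991 × (-0.006)² = +0.0007549
ΔP/P ≈ +0.034718 + 0.0007549 = +0.035473 = +3.5473%.

+3.547%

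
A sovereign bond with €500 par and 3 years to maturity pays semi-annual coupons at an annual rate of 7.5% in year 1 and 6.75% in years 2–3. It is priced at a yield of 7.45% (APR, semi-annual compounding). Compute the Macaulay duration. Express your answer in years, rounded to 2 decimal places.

Periodic yield y = 0.03725. Discount each cash flow and weight by its period:
  t   CF        PV=CF/(1+0.03725)^t    t·PV
  1       18.750        18.0766        18.0766
  2       18.750        17.4275        34.8549
  3       16.875        15.1215        45.3644
  4       16.875        14.5784        58.3136
  5       16.875        14.0549        70.2743
  6      516.875       415.0351     2,490.2108
  Σ                    494.2940     2,717.0947
Price P = Σ PV = 494.2940.
Macaulay duration = Σ(t·PV) / P = 2,717.0947 / 494.2940 = 5.49692 half-year periods.
In years: 5.49692 / 2 = 2.74846 years.

2.75 years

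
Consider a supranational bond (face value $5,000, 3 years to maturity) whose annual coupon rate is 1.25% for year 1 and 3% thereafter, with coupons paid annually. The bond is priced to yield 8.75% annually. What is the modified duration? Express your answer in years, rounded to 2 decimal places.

2.71 years

Periodic yield y = 0.0875. First find Macaulay duration:
  t   CF        PV=CF/(1+0.0875)^t    t·PV
  1        62.50        57.4713        57.4713
  2       150.00       126.8331       253.6663
  3     5,150.00     4,004.2338    12,012.7015
  Σ                  4,188.5382    12,323.8391
P = 4,188.5382; Macaulay duration = 12,323.8391 / 4,188.5382 = 2.94228 years.
Modified duration = D_Mac / (1 + y) = 2.94228 / 1.0875 = 2.70554 years.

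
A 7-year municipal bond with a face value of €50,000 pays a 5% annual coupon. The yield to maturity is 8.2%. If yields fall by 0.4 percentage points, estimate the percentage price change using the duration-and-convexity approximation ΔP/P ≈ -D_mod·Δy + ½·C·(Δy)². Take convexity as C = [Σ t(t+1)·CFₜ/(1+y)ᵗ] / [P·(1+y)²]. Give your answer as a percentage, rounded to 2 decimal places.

With y = 0.082:
  t   CF        PV=CF/(1+0.082)^t    t·PV        t(t+1)·PV
  1     2,500.00     2,310.5360     2,310.5360       4,621.0721
  2     2,500.00     2,135.4307     4,270.8614      12,812.5843
  3     2,500.00     1,973.5959     5,920.7876      23,683.1504
  4     2,500.00     1,824.0258     7,296.1030      36,480.5150
  5     2,500.00     1,685.7909     8,428.9545      50,573.7270
  6     2,500.00     1,558.0323     9,348.1935      65,437.3547
  7    52,500.00    30,239.0733   211,673.5132   1,693,388.1059
  Σ                 41,726.4849   249,248.9493   1,886,996.5093
P = 41,726.4849; D_Mac = 5.97340 yrs; D_mod = 5.52070 yrs; C = 38.62823.
Duration effect: -5.52070 × (-0.004) = +0.022083
Convexity effect: 0.5 × 38.62823 × (-0.004)² = +0.0003090
ΔP/P ≈ +0.022083 + 0.0003090 = +0.022392 = +2.2392%.

+2.24%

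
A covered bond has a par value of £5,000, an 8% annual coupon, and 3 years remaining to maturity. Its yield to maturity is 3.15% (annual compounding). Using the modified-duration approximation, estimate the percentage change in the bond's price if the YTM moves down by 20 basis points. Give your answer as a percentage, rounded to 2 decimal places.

+0.54%

Periodic yield y = 0.0315. Modified duration first:
  t   CF        PV=CF/(1+0.0315)^t    t·PV
  1       400.00       387.7848       387.7848
  2       400.00       375.9426       751.8852
  3     5,400.00     4,920.2375    14,760.7124
  Σ                  5,683.9648    15,900.3823
P = 5,683.9648; D_Mac = 2.79741 yrs; D_mod = 2.79741/(1+0.0315) = 2.71198 yrs.
ΔP/P ≈ -D_mod · Δy = -2.71198 × (-0.002) = +0.005424 = +0.5424%.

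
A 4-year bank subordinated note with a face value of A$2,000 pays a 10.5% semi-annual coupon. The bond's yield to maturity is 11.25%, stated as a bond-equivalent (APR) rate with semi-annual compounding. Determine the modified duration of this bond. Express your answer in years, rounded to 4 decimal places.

Periodic yield y = 0.05625. First find Macaulay duration:
  t   CF        PV=CF/(1+0.05625)^t    t·PV
  1       105.00        99.4083        99.4083
  2       105.00        94.1144       188.2287
  3       105.00        89.1023       267.3070
  4       105.00        84.3572       337.4290
  5       105.00        79.8649       399.3243
  6       105.00        75.6117       453.6702
  7       105.00        71.5850       501.0952
  8     2,105.00     1,358.6836    10,869.4686
  Σ                  1,952.7274    13,115.9313
P = 1,952.7274; Macaulay duration = 13,115.9313 / 1,952.7274 = 6.71672 half-year periods = 3.35836 years.
Modified duration = D_Mac / (1 + y) = 3.35836 / 1.05625 = 3.17951 years.

3.1795 years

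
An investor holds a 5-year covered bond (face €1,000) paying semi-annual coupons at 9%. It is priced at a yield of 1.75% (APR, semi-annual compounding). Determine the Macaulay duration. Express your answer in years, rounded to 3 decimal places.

4.271 years

Periodic yield y = 0.00875. Discount each cash flow and weight by its period:
  t   CF        PV=CF/(1+0.00875)^t    t·PV
  1        45.00        44.6097        44.6097
  2        45.00        44.2227        88.4454
  3        45.00        43.8391       131.5174
  4        45.00        43.4589       173.8354
  5        45.00        43.0819       215.4095
  6        45.00        42.7082       256.2492
  7        45.00        42.3377       296.3642
  8        45.00        41.9705       335.7640
  9        45.00        41.6064       374.4580
  10    1,045.00       957.8132     9,578.1319
  Σ                  1,345.6483    11,494.7846
Price P = Σ PV = 1,345.6483.
Macaulay duration = Σ(t·PV) / P = 11,494.7846 / 1,345.6483 = 8.54219 half-year periods.
In years: 8.54219 / 2 = 4.27110 years.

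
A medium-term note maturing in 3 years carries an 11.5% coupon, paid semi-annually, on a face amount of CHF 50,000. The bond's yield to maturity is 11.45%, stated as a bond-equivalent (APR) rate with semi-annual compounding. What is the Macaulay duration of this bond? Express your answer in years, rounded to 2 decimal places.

Periodic yield y = 0.05725. Discount each cash flow and weight by its period:
  t   CF        PV=CF/(1+0.05725)^t    t·PV
  1     2,875.00     2,719.3190     2,719.3190
  2     2,875.00     2,572.0681     5,144.1362
  3     2,875.00     2,432.7908     7,298.3724
  4     2,875.00     2,301.0554     9,204.2216
  5     2,875.00     2,176.4534    10,882.2672
  6    52,875.00    37,860.3145   227,161.8871
  Σ                 50,062.0012   262,410.2035
Price P = Σ PV = 50,062.0012.
Macaulay duration = Σ(t·PV) / P = 262,410.2035 / 50,062.0012 = 5.24170 half-year periods.
In years: 5.24170 / 2 = 2.62085 years.

2.62 years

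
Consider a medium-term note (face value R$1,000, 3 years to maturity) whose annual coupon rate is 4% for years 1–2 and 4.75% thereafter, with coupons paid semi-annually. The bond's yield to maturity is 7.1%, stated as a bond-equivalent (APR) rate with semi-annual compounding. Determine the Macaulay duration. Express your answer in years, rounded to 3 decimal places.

Periodic yield y = 0.0355. Discount each cash flow and weight by its period:
  t   CF        PV=CF/(1+0.0355)^t    t·PV
  1        20.00        19.3143        19.3143
  2        20.00        18.6522        37.3044
  3        20.00        18.0127        54.0382
  4        20.00        17.3952        69.5808
  5        23.75        19.9486        99.7432
  6     1,023.75       830.4114     4,982.4683
  Σ                    923.7345     5,262.4492
Price P = Σ PV = 923.7345.
Macaulay duration = Σ(t·PV) / P = 5,262.4492 / 923.7345 = 5.69693 half-year periods.
In years: 5.69693 / 2 = 2.84846 years.

2.848 years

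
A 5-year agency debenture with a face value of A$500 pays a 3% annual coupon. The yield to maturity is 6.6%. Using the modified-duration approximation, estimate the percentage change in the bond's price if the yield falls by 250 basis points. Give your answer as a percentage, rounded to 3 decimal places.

Periodic yield y = 0.066. Modified duration first:
  t   CF        PV=CF/(1+0.066)^t    t·PV
  1        15.00        14.0713        14.0713
  2        15.00        13.2001        26.4002
  3        15.00        12.3828        37.1485
  4        15.00        11.6162        46.4646
  5       515.00       374.1289     1,870.6443
  Σ                    425.3992     1,994.7288
P = 425.3992; D_Mac = 4.68908 yrs; D_mod = 4.68908/(1+0.066) = 4.39876 yrs.
ΔP/P ≈ -D_mod · Δy = -4.39876 × (-0.025) = +0.109969 = +10.9969%.

+10.997%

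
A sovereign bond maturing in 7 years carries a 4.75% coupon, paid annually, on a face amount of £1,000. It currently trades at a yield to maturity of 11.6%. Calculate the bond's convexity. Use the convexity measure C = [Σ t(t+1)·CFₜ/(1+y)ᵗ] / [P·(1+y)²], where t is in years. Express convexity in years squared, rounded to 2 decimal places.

With y = 0.116:
  t   CF        PV=CF/(1+0.116)^t    t·PV        t(t+1)·PV
  1        47.50        42.5627        42.5627          85.1254
  2        47.50        38.1386        76.2773         228.8318
  3        47.50        34.1744       102.5232         410.0929
  4        47.50        30.6222       122.4889         612.4446
  5        47.50        27.4393       137.1964         823.1783
  6        47.50        24.5872       147.5230       1,032.6609
  7     1,047.50       485.8528     3,400.9693      27,207.7543
  Σ                    683.3772     4,029.5408      30,400.0883
P = 683.3772.
Convexity = Σ t(t+1)·PV / [P·(1+y)²] = 30,400.0883 / (683.3772 × 1.245456) = 35.71790.

35.72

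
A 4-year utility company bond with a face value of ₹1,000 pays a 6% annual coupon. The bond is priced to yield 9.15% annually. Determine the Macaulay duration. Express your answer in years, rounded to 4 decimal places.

3.6529 years

Periodic yield y = 0.0915. Discount each cash flow and weight by its year:
  t   CF        PV=CF/(1+0.0915)^t    t·PV
  1        60.00        54.9702        54.9702
  2        60.00        50.3621       100.7242
  3        60.00        46.1403       138.4208
  4     1,060.00       746.8113     2,987.2454
  Σ                    898.2839     3,281.3606
Price P = Σ PV = 898.2839.
Macaulay duration = Σ(t·PV) / P = 3,281.3606 / 898.2839 = 3.65292 years.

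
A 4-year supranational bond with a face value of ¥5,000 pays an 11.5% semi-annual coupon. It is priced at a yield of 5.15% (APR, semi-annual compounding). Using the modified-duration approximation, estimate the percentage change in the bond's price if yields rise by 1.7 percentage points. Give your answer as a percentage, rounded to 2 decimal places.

Periodic yield y = 0.02575. Modified duration first:
  t   CF        PV=CF/(1+0.02575)^t    t·PV
  1       287.50       280.2827       280.2827
  2       287.50       273.2466       546.4932
  3       287.50       266.3872       799.1615
  4       287.50       259.6999     1,038.7995
  5       287.50       253.1805     1,265.9024
  6       287.50       246.8247     1,480.9485
  7       287.50       240.6286     1,684.3999
  8     5,287.50     4,314.3778    34,515.0226
  Σ                  6,134.6280    41,611.0103
P = 6,134.6280; D_Mac = 6.78297 half-year periods = 3.39149 yrs; D_mod = 3.39149/(1+0.02575) = 3.30635 yrs.
ΔP/P ≈ -D_mod · Δy = -3.30635 × (+0.017) = -0.056208 = -5.6208%.

-5.62%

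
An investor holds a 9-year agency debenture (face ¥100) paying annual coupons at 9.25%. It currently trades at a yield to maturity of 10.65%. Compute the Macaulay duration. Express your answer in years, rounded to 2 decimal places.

6.37 years

Periodic yield y = 0.1065. Discount each cash flow and weight by its year:
  t   CF        PV=CF/(1+0.1065)^t    t·PV
  1         9.25         8.3597         8.3597
  2         9.25         7.5551        15.1102
  3         9.25         6.8279        20.4837
  4         9.25         6.1707        24.6829
  5         9.25         5.5768        27.8840
  6         9.25         5.0400        30.2402
  7         9.25         4.5549        31.8845
  8         9.25         4.1165        32.9322
  9       109.25        43.9399       395.4588
  Σ                     92.1415       587.0361
Price P = Σ PV = 92.1415.
Macaulay duration = Σ(t·PV) / P = 587.0361 / 92.1415 = 6.37103 years.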